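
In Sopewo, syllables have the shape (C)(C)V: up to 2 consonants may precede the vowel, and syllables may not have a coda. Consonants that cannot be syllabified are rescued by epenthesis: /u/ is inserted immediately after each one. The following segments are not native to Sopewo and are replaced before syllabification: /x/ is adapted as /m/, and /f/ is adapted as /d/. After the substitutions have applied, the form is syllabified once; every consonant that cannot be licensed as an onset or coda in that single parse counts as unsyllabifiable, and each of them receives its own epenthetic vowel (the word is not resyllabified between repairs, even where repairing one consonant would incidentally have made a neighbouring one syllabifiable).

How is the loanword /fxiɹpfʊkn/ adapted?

dmiɹupdʊkunu

Substitution: /f/ → /d/, /x/ → /m/, giving /dmiɹpdʊkn/.
The consonants /ɹ/, /k/, /n/ cannot be parsed into a legal (C)(C)V syllable (no codas are permitted; onsets may contain at most 2 consonants).
Each unlicensed consonant becomes the onset of a new syllable: /ɹ/ → /ɹu/, /k/ → /ku/, /n/ → /nu/.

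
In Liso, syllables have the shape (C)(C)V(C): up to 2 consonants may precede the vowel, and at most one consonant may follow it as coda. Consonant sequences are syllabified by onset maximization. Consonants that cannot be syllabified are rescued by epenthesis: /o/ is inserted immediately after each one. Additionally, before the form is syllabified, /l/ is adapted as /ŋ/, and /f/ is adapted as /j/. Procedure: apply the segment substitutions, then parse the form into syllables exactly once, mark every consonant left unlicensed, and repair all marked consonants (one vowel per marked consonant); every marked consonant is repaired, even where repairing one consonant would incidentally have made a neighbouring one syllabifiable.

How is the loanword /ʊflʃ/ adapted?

Substitution: /f/ → /j/, /l/ → /ŋ/, giving /ʊjŋʃ/.
Under (C)(C)V(C), the unsyllabifiable consonants are /ŋ/, /ʃ/ (at most one coda consonant is licensed; onsets may contain at most 2 consonants).
Inserting the epenthetic vowel yields /ŋ/ → /ŋo/, /ʃ/ → /ʃo/.

ʊjŋoʃo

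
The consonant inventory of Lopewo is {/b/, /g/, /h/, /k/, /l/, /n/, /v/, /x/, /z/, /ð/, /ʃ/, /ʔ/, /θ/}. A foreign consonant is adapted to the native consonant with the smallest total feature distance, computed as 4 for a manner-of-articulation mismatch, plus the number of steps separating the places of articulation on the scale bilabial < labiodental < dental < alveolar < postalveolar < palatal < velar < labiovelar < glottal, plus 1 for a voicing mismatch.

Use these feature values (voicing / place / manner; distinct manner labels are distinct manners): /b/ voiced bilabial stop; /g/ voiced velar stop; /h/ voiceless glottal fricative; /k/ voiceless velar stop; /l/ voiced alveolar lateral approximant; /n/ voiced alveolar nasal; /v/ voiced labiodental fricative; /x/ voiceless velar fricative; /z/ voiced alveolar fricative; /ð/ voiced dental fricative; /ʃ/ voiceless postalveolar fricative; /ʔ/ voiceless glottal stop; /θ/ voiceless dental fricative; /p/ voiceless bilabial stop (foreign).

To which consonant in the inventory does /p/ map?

b

/b/ is closest: same manner (stop), place distance 0 (bilabial→bilabial), voicing differs (+1); total 1. Next closest is /k/ at distance 6.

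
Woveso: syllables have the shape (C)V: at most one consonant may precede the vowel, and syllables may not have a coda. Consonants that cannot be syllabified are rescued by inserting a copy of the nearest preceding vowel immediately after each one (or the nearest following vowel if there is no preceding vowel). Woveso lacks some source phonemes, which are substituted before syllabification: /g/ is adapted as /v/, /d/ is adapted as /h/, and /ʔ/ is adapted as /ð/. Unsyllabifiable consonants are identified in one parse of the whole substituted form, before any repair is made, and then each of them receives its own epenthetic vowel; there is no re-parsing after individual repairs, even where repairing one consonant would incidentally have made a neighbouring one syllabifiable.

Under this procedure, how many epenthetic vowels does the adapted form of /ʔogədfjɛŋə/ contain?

After substitution the input is /ðovəhfjɛŋə/.
The unsyllabifiable consonants are /h/, /f/; each receives one epenthetic vowel.

2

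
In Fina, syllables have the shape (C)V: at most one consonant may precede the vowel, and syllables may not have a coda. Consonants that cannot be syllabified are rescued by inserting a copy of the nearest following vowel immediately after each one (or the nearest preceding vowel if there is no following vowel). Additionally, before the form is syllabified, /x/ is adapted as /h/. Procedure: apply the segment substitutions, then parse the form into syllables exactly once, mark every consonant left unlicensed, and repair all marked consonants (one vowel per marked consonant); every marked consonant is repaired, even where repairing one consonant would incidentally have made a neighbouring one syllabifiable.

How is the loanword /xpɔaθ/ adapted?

Substitution: /x/ → /h/, giving /hpɔaθ/.
Syllabifying with onset maximization leaves /h/, /θ/ stranded (no codas are permitted; onsets are limited to one consonant).
Each unlicensed consonant becomes the onset of a new syllable: /h/ → /hɔ/, /θ/ → /θa/.

hɔpɔaθa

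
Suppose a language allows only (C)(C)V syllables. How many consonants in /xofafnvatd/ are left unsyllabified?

3

Under (C)(C)V, the unsyllabifiable consonants are /f/, /t/, /d/ (no codas are permitted; onsets may contain at most 2 consonants).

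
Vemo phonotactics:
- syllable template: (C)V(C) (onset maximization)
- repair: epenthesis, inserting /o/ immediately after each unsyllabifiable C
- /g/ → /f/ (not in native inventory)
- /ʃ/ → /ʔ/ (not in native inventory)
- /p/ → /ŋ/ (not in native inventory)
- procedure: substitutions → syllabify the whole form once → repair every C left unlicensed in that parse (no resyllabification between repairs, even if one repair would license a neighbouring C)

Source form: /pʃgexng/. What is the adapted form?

Substitution: /p/ → /ŋ/, /ʃ/ → /ʔ/, /g/ → /f/, giving /ŋʔfexnf/.
Syllabifying with onset maximization leaves /ŋ/, /ʔ/, /n/, /f/ stranded (at most one coda consonant is licensed; onsets are limited to one consonant).
Epenthesis after each stranded consonant: /ŋ/ → /ŋo/, /ʔ/ → /ʔo/, /n/ → /no/, /f/ → /fo/.

ŋoʔofexnofo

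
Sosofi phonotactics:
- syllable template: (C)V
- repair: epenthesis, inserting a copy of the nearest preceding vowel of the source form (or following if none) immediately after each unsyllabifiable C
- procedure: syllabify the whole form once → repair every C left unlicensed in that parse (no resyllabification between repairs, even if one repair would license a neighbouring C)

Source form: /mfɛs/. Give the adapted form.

mɛfɛsɛ

Syllabifying with onset maximization leaves /m/, /s/ stranded (no codas are permitted; onsets are limited to one consonant).
Epenthesis after each stranded consonant: /m/ → /mɛ/, /s/ → /sɛ/.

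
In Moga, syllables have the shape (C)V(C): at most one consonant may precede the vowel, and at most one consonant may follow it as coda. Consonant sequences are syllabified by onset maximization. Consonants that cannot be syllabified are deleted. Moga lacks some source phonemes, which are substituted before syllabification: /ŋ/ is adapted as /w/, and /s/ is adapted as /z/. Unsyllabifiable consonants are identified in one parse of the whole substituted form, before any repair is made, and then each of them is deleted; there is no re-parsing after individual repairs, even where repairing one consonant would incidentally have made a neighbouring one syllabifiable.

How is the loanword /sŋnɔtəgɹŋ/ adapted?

Substitution: /s/ → /z/, /ŋ/ → /w/, giving /zwnɔtəgɹw/.
Under (C)V(C), the unsyllabifiable consonants are /z/, /w/, /ɹ/, /w/ (at most one coda consonant is licensed; onsets are limited to one consonant).
Deleting the stranded consonants removes /z/, /w/, /ɹ/, /w/.

nɔtəg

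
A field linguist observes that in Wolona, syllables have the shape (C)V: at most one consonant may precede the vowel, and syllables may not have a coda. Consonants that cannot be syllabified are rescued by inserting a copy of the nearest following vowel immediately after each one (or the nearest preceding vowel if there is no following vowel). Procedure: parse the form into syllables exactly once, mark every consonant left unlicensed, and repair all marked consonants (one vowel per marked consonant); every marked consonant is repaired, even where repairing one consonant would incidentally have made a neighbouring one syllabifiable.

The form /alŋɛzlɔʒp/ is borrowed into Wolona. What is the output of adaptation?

alɛŋɛzɔlɔʒɔpɔ

The consonants /l/, /z/, /ʒ/, /p/ cannot be parsed into a legal (C)V syllable (no codas are permitted; onsets are limited to one consonant).
Inserting the epenthetic vowel yields /l/ → /lɛ/, /z/ → /zɔ/, /ʒ/ → /ʒɔ/, /p/ → /pɔ/.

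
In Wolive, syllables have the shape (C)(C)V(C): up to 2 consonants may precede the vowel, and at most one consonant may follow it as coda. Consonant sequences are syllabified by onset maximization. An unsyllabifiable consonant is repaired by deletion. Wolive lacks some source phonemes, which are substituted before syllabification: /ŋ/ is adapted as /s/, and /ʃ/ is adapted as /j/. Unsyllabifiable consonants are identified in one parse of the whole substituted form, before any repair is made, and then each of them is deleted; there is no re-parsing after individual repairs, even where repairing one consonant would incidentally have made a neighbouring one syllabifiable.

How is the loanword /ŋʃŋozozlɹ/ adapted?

Substitution: /ŋ/ → /s/, /ʃ/ → /j/, giving /sjsozozlɹ/.
Under (C)(C)V(C), the unsyllabifiable consonants are /s/, /l/, /ɹ/ (at most one coda consonant is licensed; onsets may contain at most 2 consonants).
Each unlicensed consonant is deleted: /s/, /l/, /ɹ/.

jsozoz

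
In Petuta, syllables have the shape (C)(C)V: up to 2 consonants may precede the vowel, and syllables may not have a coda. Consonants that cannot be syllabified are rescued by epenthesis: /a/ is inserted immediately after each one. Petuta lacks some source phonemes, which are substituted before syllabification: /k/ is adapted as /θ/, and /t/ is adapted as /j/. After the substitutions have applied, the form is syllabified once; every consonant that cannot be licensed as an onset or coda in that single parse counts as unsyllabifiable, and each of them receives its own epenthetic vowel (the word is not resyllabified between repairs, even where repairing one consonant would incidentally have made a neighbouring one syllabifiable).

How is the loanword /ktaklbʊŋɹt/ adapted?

θjaθalbʊŋaɹaja

Substitution: /k/ → /θ/, /t/ → /j/, giving /θjaθlbʊŋɹj/.
Under (C)(C)V, the unsyllabifiable consonants are /θ/, /ŋ/, /ɹ/, /j/ (no codas are permitted; onsets may contain at most 2 consonants).
Each unlicensed consonant becomes the onset of a new syllable: /θ/ → /θa/, /ŋ/ → /ŋa/, /ɹ/ → /ɹa/, /j/ → /ja/.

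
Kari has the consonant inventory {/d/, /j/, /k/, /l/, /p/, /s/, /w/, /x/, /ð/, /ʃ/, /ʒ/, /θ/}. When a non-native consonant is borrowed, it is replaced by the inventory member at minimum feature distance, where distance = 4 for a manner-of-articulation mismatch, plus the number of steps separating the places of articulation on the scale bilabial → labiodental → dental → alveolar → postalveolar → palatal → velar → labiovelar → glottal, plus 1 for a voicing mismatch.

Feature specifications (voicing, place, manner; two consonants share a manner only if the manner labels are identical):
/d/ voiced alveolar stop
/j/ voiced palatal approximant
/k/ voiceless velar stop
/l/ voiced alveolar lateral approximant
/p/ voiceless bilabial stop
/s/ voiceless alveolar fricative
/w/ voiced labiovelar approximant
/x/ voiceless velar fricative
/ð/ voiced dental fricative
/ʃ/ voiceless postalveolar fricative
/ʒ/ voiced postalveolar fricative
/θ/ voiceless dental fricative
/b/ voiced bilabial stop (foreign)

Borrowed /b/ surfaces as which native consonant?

/p/ is closest: same manner (stop), place distance 0 (bilabial→bilabial), voicing differs (+1); total 1. Next closest is /d/ at distance 3.

p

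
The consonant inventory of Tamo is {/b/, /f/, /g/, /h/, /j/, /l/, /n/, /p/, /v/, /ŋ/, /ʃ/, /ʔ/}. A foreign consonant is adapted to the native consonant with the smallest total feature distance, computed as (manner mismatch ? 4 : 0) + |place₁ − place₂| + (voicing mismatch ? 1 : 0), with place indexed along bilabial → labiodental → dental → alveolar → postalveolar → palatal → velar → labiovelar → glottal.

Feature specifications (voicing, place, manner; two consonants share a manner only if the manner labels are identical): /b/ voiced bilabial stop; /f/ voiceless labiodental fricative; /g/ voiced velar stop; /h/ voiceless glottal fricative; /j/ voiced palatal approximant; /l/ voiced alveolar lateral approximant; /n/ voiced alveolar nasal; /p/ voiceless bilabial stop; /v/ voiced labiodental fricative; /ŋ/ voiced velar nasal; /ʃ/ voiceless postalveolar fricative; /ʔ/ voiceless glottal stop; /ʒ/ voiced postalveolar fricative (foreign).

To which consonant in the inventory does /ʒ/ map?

/ʃ/ is closest: same manner (fricative), place distance 0 (postalveolar→postalveolar), voicing differs (+1); total 1. Next closest is /v/ at distance 3.

ʃ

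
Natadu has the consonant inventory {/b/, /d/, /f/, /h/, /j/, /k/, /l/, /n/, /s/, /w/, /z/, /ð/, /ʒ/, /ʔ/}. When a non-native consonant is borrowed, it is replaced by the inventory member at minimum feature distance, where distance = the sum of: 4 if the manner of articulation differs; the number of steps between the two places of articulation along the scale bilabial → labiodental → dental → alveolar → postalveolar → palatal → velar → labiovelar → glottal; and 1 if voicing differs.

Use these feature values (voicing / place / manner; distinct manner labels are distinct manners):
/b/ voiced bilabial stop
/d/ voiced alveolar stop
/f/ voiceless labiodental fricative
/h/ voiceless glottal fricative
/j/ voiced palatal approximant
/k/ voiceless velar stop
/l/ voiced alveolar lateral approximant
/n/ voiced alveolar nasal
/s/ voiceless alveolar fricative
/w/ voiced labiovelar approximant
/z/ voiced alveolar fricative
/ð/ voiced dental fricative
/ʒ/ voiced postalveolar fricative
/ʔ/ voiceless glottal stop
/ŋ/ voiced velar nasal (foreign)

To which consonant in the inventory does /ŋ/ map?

n

/n/ is closest: same manner (nasal), place distance 3 (velar→alveolar), same voicing; total 3. Next closest is /j/ at distance 5.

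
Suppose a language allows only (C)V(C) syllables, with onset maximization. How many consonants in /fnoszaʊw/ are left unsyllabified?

1

Syllabifying with onset maximization leaves /f/ stranded (at most one coda consonant is licensed; onsets are limited to one consonant).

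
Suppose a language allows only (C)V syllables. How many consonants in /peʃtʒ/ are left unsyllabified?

3

Syllabifying with onset maximization leaves /ʃ/, /t/, /ʒ/ stranded (no codas are permitted; onsets are limited to one consonant).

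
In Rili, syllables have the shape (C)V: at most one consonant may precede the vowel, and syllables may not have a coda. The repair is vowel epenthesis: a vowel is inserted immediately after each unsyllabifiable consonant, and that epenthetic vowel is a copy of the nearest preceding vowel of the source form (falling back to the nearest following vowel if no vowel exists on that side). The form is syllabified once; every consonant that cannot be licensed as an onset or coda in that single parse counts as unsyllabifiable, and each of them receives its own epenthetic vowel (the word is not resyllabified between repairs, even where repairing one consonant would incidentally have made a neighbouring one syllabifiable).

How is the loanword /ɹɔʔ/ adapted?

Syllabifying with onset maximization leaves /ʔ/ stranded (no codas are permitted; onsets are limited to one consonant).
Inserting the epenthetic vowel yields /ʔ/ → /ʔɔ/.

ɹɔʔɔ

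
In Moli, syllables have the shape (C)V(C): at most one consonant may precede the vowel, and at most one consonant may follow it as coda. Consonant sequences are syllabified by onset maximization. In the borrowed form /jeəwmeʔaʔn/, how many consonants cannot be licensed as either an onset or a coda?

1

Under (C)V(C), the unsyllabifiable consonants are /n/ (at most one coda consonant is licensed; onsets are limited to one consonant).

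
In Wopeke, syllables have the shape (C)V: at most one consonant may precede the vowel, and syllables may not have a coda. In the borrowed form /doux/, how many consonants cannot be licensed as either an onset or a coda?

Syllabifying with onset maximization leaves /x/ stranded (no codas are permitted; onsets are limited to one consonant).

1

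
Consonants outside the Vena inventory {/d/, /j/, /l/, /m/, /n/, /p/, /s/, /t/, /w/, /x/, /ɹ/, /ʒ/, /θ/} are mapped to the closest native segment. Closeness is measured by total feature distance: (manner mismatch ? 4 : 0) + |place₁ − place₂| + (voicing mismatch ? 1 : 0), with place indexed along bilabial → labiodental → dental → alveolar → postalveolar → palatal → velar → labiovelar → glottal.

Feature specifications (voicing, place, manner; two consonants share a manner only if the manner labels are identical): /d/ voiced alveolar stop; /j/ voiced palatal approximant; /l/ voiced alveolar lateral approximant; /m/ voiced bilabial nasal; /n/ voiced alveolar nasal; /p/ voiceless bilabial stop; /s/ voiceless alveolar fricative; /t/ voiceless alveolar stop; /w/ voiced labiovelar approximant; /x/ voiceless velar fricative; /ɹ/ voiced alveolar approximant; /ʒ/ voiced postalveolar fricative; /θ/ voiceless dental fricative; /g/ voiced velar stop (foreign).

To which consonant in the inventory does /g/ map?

d

/d/ is closest: same manner (stop), place distance 3 (velar→alveolar), same voicing; total 3. Next closest is /t/ at distance 4.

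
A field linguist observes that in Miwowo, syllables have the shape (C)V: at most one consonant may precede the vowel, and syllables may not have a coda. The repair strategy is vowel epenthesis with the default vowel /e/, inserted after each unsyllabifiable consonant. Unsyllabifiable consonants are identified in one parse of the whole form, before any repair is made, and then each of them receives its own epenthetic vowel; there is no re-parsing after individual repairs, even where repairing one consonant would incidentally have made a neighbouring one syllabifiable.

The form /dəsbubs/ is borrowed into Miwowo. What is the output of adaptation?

The consonants /s/, /b/, /s/ cannot be parsed into a legal (C)V syllable (no codas are permitted; onsets are limited to one consonant).
Inserting the epenthetic vowel yields /s/ → /se/, /b/ → /be/, /s/ → /se/.

dəsebubese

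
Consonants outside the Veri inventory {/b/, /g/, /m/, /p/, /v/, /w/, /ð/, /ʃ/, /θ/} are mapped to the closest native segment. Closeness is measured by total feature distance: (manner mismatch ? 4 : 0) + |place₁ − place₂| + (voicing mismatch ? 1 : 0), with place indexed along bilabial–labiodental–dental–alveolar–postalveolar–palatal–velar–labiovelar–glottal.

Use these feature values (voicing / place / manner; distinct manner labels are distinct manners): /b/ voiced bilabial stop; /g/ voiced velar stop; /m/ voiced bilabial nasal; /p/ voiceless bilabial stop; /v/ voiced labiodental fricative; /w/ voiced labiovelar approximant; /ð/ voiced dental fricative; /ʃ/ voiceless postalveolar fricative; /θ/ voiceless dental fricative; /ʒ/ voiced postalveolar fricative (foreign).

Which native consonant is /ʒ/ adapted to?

ʃ

/ʃ/ is closest: same manner (fricative), place distance 0 (postalveolar→postalveolar), voicing differs (+1); total 1. Next closest is /ð/ at distance 2.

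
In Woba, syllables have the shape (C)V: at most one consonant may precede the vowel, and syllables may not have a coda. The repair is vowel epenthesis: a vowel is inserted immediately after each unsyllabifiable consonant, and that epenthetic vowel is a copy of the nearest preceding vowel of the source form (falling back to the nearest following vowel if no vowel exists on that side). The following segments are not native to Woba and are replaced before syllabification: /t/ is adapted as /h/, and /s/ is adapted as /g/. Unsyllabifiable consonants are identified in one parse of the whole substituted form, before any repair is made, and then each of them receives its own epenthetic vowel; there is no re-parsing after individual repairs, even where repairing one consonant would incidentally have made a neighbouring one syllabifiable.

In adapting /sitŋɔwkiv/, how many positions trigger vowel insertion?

After substitution the input is /gihŋɔwkiv/.
The unsyllabifiable consonants are /h/, /w/, /v/; each receives one epenthetic vowel.

3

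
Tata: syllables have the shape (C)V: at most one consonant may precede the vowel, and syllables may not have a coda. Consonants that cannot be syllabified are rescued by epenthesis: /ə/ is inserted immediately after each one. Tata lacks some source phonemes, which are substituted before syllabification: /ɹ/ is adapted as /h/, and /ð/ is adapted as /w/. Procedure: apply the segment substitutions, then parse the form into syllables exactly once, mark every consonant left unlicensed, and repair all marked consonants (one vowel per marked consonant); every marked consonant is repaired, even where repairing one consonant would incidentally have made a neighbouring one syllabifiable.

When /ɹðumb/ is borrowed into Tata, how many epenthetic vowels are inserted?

After substitution the input is /hwumb/.
The unsyllabifiable consonants are /h/, /m/, /b/; each receives one epenthetic vowel.

3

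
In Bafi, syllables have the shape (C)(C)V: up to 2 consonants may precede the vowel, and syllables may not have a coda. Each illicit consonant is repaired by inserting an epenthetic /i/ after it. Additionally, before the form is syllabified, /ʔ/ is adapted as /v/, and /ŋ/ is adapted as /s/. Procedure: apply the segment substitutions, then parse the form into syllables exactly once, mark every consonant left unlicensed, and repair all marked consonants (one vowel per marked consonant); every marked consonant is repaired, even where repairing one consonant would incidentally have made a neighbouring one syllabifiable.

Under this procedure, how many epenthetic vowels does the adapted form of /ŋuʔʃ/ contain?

2

After substitution the input is /suvʃ/.
The unsyllabifiable consonants are /v/, /ʃ/; each receives one epenthetic vowel.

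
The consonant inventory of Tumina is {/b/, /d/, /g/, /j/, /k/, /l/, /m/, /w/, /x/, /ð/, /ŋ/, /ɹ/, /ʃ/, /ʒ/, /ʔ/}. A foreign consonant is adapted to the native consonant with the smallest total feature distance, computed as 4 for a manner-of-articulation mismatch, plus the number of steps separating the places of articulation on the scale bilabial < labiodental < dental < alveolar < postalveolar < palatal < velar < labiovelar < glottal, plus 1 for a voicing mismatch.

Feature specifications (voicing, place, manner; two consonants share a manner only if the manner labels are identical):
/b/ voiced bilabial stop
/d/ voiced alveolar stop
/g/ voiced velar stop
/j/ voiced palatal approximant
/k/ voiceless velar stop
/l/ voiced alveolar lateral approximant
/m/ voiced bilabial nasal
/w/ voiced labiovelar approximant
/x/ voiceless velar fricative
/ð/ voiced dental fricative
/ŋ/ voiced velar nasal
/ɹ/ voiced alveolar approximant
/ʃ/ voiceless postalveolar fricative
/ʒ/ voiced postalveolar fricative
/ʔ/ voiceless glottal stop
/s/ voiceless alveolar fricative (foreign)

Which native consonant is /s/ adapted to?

ʃ

/ʃ/ is closest: same manner (fricative), place distance 1 (alveolar→postalveolar), same voicing; total 1. Next closest is /ð/ at distance 2.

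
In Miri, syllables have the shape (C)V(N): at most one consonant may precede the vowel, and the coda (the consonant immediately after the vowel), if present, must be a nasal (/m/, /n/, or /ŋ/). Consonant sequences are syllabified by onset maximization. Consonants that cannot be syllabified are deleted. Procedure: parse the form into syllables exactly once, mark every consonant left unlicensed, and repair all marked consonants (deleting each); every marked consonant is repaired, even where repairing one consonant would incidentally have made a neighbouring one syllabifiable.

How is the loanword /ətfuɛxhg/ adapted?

Syllabifying with onset maximization leaves /t/, /x/, /h/, /g/ stranded (only a nasal (/m/, /n/, or /ŋ/) is licensed in coda position; onsets are limited to one consonant).
Deleting the stranded consonants removes /t/, /x/, /h/, /g/.

əfuɛ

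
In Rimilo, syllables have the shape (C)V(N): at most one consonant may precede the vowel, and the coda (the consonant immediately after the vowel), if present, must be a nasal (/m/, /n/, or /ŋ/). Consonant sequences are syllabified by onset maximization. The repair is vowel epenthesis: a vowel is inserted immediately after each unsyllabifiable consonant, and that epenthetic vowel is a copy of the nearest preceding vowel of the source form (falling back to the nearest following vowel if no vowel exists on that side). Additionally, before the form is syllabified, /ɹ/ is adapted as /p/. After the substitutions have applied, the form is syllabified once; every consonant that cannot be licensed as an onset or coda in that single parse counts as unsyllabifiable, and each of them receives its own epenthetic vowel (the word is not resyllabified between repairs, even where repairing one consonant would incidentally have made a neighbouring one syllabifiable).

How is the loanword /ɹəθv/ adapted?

pəθəvə

Substitution: /ɹ/ → /p/, giving /pəθv/.
Under (C)V(N), the unsyllabifiable consonants are /θ/, /v/ (only a nasal (/m/, /n/, or /ŋ/) is licensed in coda position; onsets are limited to one consonant).
Each unlicensed consonant becomes the onset of a new syllable: /θ/ → /θə/, /v/ → /və/.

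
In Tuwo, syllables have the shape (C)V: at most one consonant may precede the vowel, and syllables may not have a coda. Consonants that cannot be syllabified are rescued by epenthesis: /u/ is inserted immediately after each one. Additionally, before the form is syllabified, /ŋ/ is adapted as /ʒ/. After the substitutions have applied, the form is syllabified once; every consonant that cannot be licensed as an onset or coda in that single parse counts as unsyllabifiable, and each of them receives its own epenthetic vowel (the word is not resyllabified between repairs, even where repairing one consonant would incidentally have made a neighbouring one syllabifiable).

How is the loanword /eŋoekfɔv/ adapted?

Substitution: /ŋ/ → /ʒ/, giving /eʒoekfɔv/.
The consonants /k/, /v/ cannot be parsed into a legal (C)V syllable (no codas are permitted; onsets are limited to one consonant).
Inserting the epenthetic vowel yields /k/ → /ku/, /v/ → /vu/.

eʒoekufɔvu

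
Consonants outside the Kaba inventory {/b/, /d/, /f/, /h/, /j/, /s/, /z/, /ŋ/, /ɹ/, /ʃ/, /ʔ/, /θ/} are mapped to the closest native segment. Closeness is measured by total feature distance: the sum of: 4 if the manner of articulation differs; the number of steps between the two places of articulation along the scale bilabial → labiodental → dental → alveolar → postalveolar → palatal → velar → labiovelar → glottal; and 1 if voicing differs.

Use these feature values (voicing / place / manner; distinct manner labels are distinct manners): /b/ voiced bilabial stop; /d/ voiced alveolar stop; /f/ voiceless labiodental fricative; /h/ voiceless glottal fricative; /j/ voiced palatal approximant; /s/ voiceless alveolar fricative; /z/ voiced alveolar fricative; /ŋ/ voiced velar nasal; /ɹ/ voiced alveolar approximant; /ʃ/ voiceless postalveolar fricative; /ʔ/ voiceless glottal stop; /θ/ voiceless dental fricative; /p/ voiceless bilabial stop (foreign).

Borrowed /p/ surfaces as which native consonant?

/b/ is closest: same manner (stop), place distance 0 (bilabial→bilabial), voicing differs (+1); total 1. Next closest is /d/ at distance 4.

b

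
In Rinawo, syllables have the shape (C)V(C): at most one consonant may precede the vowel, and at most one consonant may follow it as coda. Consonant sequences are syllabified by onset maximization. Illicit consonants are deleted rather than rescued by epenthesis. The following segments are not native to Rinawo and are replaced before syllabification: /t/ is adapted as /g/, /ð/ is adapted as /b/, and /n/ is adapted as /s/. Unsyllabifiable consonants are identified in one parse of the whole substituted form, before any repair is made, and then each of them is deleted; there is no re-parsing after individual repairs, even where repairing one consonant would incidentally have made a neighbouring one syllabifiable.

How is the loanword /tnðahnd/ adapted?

Substitution: /t/ → /g/, /n/ → /s/, /ð/ → /b/, giving /gsbahsd/.
Syllabifying with onset maximization leaves /g/, /s/, /s/, /d/ stranded (at most one coda consonant is licensed; onsets are limited to one consonant).
Deletion applies to /g/, /s/, /s/, /d/.

bah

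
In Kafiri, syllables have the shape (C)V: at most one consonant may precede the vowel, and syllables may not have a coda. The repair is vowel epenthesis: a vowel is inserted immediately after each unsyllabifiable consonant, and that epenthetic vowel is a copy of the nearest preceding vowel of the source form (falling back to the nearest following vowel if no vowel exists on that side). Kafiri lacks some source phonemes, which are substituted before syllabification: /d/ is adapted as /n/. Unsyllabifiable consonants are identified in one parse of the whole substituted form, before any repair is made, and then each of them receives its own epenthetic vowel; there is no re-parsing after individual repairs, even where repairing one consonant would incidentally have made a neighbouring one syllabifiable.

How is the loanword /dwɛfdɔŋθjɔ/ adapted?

nɛwɛfɛnɔŋɔθɔjɔ

Substitution: /d/ → /n/, giving /nwɛfnɔŋθjɔ/.
Under (C)V, the unsyllabifiable consonants are /n/, /f/, /ŋ/, /θ/ (no codas are permitted; onsets are limited to one consonant).
Epenthesis after each stranded consonant: /n/ → /nɛ/, /f/ → /fɛ/, /ŋ/ → /ŋɔ/, /θ/ → /θɔ/.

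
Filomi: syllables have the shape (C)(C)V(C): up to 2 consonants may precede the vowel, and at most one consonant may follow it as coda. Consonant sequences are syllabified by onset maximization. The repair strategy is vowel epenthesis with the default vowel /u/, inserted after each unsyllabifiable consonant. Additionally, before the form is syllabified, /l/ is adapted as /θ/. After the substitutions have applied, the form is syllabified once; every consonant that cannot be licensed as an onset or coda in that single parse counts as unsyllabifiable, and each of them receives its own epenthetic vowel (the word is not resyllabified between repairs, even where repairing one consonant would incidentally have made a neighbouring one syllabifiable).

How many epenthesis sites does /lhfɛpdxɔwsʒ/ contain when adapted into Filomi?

3

After substitution the input is /θhfɛpdxɔwsʒ/.
The unsyllabifiable consonants are /θ/, /s/, /ʒ/; each receives one epenthetic vowel.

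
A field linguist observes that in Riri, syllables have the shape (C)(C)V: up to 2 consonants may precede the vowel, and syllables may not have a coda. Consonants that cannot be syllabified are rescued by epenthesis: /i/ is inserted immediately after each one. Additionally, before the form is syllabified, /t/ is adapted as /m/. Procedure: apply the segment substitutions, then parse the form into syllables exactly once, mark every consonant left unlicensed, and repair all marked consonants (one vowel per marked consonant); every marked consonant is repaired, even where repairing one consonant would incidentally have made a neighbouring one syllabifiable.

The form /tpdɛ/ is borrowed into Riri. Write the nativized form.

Substitution: /t/ → /m/, giving /mpdɛ/.
Under (C)(C)V, the unsyllabifiable consonants are /m/ (no codas are permitted; onsets may contain at most 2 consonants).
Each unlicensed consonant becomes the onset of a new syllable: /m/ → /mi/.

mipdɛ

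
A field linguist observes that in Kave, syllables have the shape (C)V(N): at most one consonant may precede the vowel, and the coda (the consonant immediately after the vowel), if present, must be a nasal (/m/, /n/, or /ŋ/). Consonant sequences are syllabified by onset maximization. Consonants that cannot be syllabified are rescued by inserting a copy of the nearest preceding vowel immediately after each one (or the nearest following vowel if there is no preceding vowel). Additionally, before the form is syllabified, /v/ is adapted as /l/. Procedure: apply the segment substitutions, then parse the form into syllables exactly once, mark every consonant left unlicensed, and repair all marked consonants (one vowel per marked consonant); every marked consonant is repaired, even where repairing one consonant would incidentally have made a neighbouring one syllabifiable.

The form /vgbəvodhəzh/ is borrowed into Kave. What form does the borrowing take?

ləgəbəlodohəzəhə

Substitution: /v/ → /l/, giving /lgbəlodhəzh/.
The consonants /l/, /g/, /d/, /z/, /h/ cannot be parsed into a legal (C)V(N) syllable (only a nasal (/m/, /n/, or /ŋ/) is licensed in coda position; onsets are limited to one consonant).
Inserting the epenthetic vowel yields /l/ → /lə/, /g/ → /gə/, /d/ → /do/, /z/ → /zə/, /h/ → /hə/.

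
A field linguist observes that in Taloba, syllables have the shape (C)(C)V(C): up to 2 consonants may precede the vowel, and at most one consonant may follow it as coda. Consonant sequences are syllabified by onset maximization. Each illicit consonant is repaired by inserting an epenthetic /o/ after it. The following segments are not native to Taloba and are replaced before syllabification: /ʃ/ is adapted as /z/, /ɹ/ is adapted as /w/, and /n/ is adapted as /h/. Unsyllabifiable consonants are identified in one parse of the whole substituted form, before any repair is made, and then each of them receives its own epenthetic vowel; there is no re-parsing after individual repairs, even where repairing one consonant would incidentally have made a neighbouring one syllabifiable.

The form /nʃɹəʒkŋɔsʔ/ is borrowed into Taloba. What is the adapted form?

hozwəʒkŋɔsʔo

Substitution: /n/ → /h/, /ʃ/ → /z/, /ɹ/ → /w/, giving /hzwəʒkŋɔsʔ/.
Syllabifying with onset maximization leaves /h/, /ʔ/ stranded (at most one coda consonant is licensed; onsets may contain at most 2 consonants).
Inserting the epenthetic vowel yields /h/ → /ho/, /ʔ/ → /ʔo/.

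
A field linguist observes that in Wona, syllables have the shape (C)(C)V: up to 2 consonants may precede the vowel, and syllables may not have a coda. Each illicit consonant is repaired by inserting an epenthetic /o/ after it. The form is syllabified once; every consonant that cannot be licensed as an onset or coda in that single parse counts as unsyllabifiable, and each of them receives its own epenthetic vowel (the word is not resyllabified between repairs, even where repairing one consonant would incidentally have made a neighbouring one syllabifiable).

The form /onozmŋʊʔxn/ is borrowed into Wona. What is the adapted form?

onozomŋʊʔoxono

Syllabifying with onset maximization leaves /z/, /ʔ/, /x/, /n/ stranded (no codas are permitted; onsets may contain at most 2 consonants).
Each unlicensed consonant becomes the onset of a new syllable: /z/ → /zo/, /ʔ/ → /ʔo/, /x/ → /xo/, /n/ → /no/.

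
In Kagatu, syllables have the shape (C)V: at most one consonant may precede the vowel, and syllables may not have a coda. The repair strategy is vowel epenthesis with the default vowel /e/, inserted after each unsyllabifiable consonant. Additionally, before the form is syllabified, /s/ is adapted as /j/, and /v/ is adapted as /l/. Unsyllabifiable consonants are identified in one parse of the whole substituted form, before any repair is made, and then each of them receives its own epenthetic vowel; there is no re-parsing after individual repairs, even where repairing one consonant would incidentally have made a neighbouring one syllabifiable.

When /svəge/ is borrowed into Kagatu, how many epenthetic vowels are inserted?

1

After substitution the input is /jləge/.
The unsyllabifiable consonants are /j/; each receives one epenthetic vowel.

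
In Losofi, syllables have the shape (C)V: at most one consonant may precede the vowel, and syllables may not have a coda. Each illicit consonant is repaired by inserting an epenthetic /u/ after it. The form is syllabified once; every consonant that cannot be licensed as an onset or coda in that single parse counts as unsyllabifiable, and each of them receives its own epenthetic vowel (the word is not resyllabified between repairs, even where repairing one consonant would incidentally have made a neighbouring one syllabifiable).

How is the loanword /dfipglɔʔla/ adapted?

dufipugulɔʔula

Under (C)V, the unsyllabifiable consonants are /d/, /p/, /g/, /ʔ/ (no codas are permitted; onsets are limited to one consonant).
Epenthesis after each stranded consonant: /d/ → /du/, /p/ → /pu/, /g/ → /gu/, /ʔ/ → /ʔu/.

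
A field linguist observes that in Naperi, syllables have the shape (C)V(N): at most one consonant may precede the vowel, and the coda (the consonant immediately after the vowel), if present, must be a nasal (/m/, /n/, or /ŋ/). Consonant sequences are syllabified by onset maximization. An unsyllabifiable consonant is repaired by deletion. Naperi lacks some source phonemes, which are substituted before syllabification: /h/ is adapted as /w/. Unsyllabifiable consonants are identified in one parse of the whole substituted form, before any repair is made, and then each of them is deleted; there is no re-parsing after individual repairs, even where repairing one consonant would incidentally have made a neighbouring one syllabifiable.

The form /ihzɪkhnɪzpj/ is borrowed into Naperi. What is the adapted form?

Substitution: /h/ → /w/, giving /iwzɪkwnɪzpj/.
Syllabifying with onset maximization leaves /w/, /k/, /w/, /z/, /p/, /j/ stranded (only a nasal (/m/, /n/, or /ŋ/) is licensed in coda position; onsets are limited to one consonant).
Deleting the stranded consonants removes /w/, /k/, /w/, /z/, /p/, /j/.

izɪnɪ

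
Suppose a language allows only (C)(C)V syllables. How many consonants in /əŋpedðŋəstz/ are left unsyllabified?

Syllabifying with onset maximization leaves /d/, /s/, /t/, /z/ stranded (no codas are permitted; onsets may contain at most 2 consonants).

4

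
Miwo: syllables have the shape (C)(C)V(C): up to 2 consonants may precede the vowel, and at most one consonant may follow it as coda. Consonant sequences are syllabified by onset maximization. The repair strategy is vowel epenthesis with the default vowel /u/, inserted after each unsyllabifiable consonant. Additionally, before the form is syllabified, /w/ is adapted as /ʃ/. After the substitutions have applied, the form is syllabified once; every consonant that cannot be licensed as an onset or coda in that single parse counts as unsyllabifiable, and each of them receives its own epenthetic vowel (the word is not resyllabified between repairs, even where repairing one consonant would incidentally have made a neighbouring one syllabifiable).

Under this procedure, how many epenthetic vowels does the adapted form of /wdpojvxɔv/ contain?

After substitution the input is /ʃdpojvxɔv/.
The unsyllabifiable consonants are /ʃ/; each receives one epenthetic vowel.

1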